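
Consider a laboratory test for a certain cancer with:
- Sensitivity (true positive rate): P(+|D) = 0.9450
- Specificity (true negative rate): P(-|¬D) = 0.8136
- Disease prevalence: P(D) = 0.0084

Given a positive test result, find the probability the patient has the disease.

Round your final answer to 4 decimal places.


Let D = has disease, + = positive test

Given:
- P(D) = 0.0084 (prevalence)
- P(+|D) = 0.9450 (sensitivity)
- P(-|¬D) = 0.8136 (specificity)
- P(+|¬D) = 0.1864 (false positive rate = 1 - specificity)

Step 1: Find P(+)
P(+) = P(+|D)P(D) + P(+|¬D)P(¬D)
     = 0.9450 × 0.0084 + 0.1864 × 0.9916
     = 0.00793800 + 0.18483424
     = 0.19277224

Step 2: Apply Bayes' theorem for P(D|+)
P(D|+) = P(+|D)P(D) / P(+)
       = 0.00793800 / 0.19277224
       = 0.0412


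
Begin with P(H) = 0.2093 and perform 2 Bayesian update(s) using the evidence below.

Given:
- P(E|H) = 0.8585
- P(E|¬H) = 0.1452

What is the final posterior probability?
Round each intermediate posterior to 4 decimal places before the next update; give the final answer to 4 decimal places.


Sequential Bayesian updating:

Initial prior: P(H) = 0.2093

Update 1:
  P(E) = 0.8585 × 0.2093 + 0.1452 × 0.7907 = 0.17968405 + 0.11480964 = 0.29449369
  P(H|E) = 0.17968405 / 0.29449369 = 0.6101

Update 2:
  P(E) = 0.8585 × 0.6101 + 0.1452 × 0.3899 = 0.52377085 + 0.05661348 = 0.58038433
  P(H|E) = 0.52377085 / 0.58038433 = 0.9025

Final posterior: 0.9025


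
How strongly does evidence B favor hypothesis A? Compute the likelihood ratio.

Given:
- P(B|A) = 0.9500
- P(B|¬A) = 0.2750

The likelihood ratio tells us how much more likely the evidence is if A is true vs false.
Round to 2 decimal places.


Likelihood Ratio (LR) = P(B|A) / P(B|¬A)

LR = 0.9500 / 0.2750
   = 3.45

The evidence is 3.45 times more likely if A is true than if A is false.
LR > 1, so observing B raises the odds in favor of A.


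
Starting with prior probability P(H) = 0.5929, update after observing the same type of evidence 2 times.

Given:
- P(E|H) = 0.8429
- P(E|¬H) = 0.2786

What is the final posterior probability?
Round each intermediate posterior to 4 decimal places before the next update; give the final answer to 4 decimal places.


Sequential Bayesian updating:

Initial prior: P(H) = 0.5929

Update 1:
  P(E) = 0.8429 × 0.5929 + 0.2786 × 0.4071 = 0.49975541 + 0.11341806 = 0.61317347
  P(H|E) = 0.49975541 / 0.61317347 = 0.8150

Update 2:
  P(E) = 0.8429 × 0.8150 + 0.2786 × 0.1850 = 0.68696350 + 0.05154100 = 0.73850450
  P(H|E) = 0.68696350 / 0.73850450 = 0.9302

Final posterior: 0.9302


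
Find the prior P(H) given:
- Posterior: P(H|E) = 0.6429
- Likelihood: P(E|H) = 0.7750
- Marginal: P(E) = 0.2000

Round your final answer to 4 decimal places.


From Bayes' theorem: P(H|E) = P(E|H) × P(H) / P(E)

Rearranging for P(H):
P(H) = P(H|E) × P(E) / P(E|H)
     = 0.6429 × 0.2000 / 0.7750
     = 0.12858000 / 0.7750
     = 0.1659


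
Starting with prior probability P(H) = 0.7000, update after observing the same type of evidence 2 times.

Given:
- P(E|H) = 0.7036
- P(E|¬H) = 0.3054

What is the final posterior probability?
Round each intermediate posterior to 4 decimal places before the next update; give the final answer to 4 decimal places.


Sequential Bayesian updating:

Initial prior: P(H) = 0.7000

Update 1:
  P(E) = 0.7036 × 0.7000 + 0.3054 × 0.3000 = 0.49252000 + 0.09162000 = 0.58414000
  P(H|E) = 0.49252000 / 0.58414000 = 0.8432

Update 2:
  P(E) = 0.7036 × 0.8432 + 0.3054 × 0.1568 = 0.59327552 + 0.04788672 = 0.64116224
  P(H|E) = 0.59327552 / 0.64116224 = 0.9253

Final posterior: 0.9253


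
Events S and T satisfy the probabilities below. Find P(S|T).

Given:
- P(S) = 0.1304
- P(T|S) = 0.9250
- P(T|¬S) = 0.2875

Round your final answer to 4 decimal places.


Bayes' theorem: P(S|T) = P(T|S) × P(S) / P(T)

Step 1: Calculate P(T) using law of total probability
P(T) = P(T|S)P(S) + P(T|¬S)P(¬S)
     = 0.9250 × 0.1304 + 0.2875 × 0.8696
     = 0.12062000 + 0.25001000
     = 0.37063000

Step 2: Apply Bayes' theorem
P(S|T) = P(T|S) × P(S) / P(T)
       = 0.12062000 / 0.37063000
       = 0.3254


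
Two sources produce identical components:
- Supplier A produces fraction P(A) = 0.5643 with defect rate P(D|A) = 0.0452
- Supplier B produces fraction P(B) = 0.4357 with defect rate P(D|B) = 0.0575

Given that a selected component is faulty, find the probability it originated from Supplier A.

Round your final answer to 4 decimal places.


Let A = from Supplier A, D = faulty

Given:
- P(A) = 0.5643, P(B) = 0.4357
- P(D|A) = 0.0452, P(D|B) = 0.0575

Step 1: Find P(D)
P(D) = P(D|A)P(A) + P(D|B)P(B)
     = 0.0452 × 0.5643 + 0.0575 × 0.4357
     = 0.02550636 + 0.02505275
     = 0.05055911

Step 2: Apply Bayes' theorem
P(A|D) = P(D|A)P(A) / P(D)
       = 0.02550636 / 0.05055911
       = 0.5045


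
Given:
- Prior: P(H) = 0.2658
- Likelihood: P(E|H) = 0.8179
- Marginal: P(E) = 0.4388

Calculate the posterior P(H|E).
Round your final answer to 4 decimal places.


Using Bayes' theorem:

P(H|E) = P(E|H) × P(H) / P(E)
       = 0.8179 × 0.2658 / 0.4388
       = 0.21739782 / 0.4388
       = 0.4954

The evidence strengthens our belief in H.
Prior: 0.2658 → Posterior: 0.4954


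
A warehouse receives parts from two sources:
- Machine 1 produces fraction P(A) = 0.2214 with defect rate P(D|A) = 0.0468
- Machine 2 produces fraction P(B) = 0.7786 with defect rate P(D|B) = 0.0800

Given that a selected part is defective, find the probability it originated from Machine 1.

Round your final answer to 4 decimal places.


Let A = from Machine 1, D = defective

Given:
- P(A) = 0.2214, P(B) = 0.7786
- P(D|A) = 0.0468, P(D|B) = 0.0800

Step 1: Find P(D)
P(D) = P(D|A)P(A) + P(D|B)P(B)
     = 0.0468 × 0.2214 + 0.0800 × 0.7786
     = 0.01036152 + 0.06228800
     = 0.07264952

Step 2: Apply Bayes' theorem
P(A|D) = P(D|A)P(A) / P(D)
       = 0.01036152 / 0.07264952
       = 0.1426


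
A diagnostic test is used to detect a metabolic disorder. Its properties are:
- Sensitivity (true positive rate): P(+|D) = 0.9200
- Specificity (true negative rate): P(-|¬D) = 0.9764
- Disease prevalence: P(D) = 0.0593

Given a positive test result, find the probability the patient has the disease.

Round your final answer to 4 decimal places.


Let D = has disease, + = positive test

Given:
- P(D) = 0.0593 (prevalence)
- P(+|D) = 0.9200 (sensitivity)
- P(-|¬D) = 0.9764 (specificity)
- P(+|¬D) = 0.0236 (false positive rate = 1 - specificity)

Step 1: Find P(+)
P(+) = P(+|D)P(D) + P(+|¬D)P(¬D)
     = 0.9200 × 0.0593 + 0.0236 × 0.9407
     = 0.05455600 + 0.02220052
     = 0.07675652

Step 2: Apply Bayes' theorem for P(D|+)
P(D|+) = P(+|D)P(D) / P(+)
       = 0.05455600 / 0.07675652
       = 0.7108


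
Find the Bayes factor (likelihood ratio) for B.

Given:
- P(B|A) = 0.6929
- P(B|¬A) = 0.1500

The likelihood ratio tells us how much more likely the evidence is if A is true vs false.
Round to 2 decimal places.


Likelihood Ratio (LR) = P(B|A) / P(B|¬A)

LR = 0.6929 / 0.1500
   = 4.62

The evidence is 4.62 times more likely if A is true than if A is false.
Because LR exceeds 1, B is evidence for A.


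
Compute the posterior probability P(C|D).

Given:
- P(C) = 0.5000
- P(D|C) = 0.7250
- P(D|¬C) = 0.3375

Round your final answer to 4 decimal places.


Bayes' theorem: P(C|D) = P(D|C) × P(C) / P(D)

Step 1: Calculate P(D) using law of total probability
P(D) = P(D|C)P(C) + P(D|¬C)P(¬C)
     = 0.7250 × 0.5000 + 0.3375 × 0.5000
     = 0.36250000 + 0.16875000
     = 0.53125000

Step 2: Apply Bayes' theorem
P(C|D) = P(D|C) × P(C) / P(D)
       = 0.36250000 / 0.53125000
       = 0.6824


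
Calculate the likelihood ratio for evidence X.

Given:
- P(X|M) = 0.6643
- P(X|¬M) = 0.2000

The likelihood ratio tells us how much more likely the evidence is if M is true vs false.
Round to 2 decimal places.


Likelihood Ratio (LR) = P(X|M) / P(X|¬M)

LR = 0.6643 / 0.2000
   = 3.32

The evidence is 3.32 times more likely if M is true than if M is false.
Since LR > 1, the evidence supports M over ¬M.


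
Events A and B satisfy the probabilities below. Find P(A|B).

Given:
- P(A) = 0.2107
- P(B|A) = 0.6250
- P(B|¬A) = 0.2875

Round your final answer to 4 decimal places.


Bayes' theorem: P(A|B) = P(B|A) × P(A) / P(B)

Step 1: Calculate P(B) using law of total probability
P(B) = P(B|A)P(A) + P(B|¬A)P(¬A)
     = 0.6250 × 0.2107 + 0.2875 × 0.7893
     = 0.13168750 + 0.22692375
     = 0.35861125

Step 2: Apply Bayes' theorem
P(A|B) = P(B|A) × P(A) / P(B)
       = 0.13168750 / 0.35861125
       = 0.3672


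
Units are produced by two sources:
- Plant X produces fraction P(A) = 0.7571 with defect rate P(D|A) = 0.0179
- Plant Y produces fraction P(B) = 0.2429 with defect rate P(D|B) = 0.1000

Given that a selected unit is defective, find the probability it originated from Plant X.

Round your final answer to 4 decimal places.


Let A = from Plant X, D = defective

Given:
- P(A) = 0.7571, P(B) = 0.2429
- P(D|A) = 0.0179, P(D|B) = 0.1000

Step 1: Find P(D)
P(D) = P(D|A)P(A) + P(D|B)P(B)
     = 0.0179 × 0.7571 + 0.1000 × 0.2429
     = 0.01355209 + 0.02429000
     = 0.03784209

Step 2: Apply Bayes' theorem
P(A|D) = P(D|A)P(A) / P(D)
       = 0.01355209 / 0.03784209
       = 0.3581


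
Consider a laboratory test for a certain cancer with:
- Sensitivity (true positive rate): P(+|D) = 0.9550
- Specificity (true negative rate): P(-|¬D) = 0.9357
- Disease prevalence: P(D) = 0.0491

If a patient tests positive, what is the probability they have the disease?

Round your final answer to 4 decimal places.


Let D = has disease, + = positive test

Given:
- P(D) = 0.0491 (prevalence)
- P(+|D) = 0.9550 (sensitivity)
- P(-|¬D) = 0.9357 (specificity)
- P(+|¬D) = 0.0643 (false positive rate = 1 - specificity)

Step 1: Find P(+)
P(+) = P(+|D)P(D) + P(+|¬D)P(¬D)
     = 0.9550 × 0.0491 + 0.0643 × 0.9509
     = 0.04689050 + 0.06114287
     = 0.10803337

Step 2: Apply Bayes' theorem for P(D|+)
P(D|+) = P(+|D)P(D) / P(+)
       = 0.04689050 / 0.10803337
       = 0.4340


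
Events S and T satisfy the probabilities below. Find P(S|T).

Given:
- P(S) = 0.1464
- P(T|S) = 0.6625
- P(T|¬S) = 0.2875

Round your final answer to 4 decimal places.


Bayes' theorem: P(S|T) = P(T|S) × P(S) / P(T)

Step 1: Calculate P(T) using law of total probability
P(T) = P(T|S)P(S) + P(T|¬S)P(¬S)
     = 0.6625 × 0.1464 + 0.2875 × 0.8536
     = 0.09699000 + 0.24541000
     = 0.34240000

Step 2: Apply Bayes' theorem
P(S|T) = P(T|S) × P(S) / P(T)
       = 0.09699000 / 0.34240000
       = 0.2833


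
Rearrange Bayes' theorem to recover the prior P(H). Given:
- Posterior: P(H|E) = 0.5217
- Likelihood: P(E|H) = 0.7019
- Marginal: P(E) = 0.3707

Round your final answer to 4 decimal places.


From Bayes' theorem: P(H|E) = P(E|H) × P(H) / P(E)

Rearranging for P(H):
P(H) = P(H|E) × P(E) / P(E|H)
     = 0.5217 × 0.3707 / 0.7019
     = 0.19339419 / 0.7019
     = 0.2755


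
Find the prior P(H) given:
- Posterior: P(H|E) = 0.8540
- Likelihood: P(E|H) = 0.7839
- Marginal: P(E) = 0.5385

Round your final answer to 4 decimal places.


From Bayes' theorem: P(H|E) = P(E|H) × P(H) / P(E)

Rearranging for P(H):
P(H) = P(H|E) × P(E) / P(E|H)
     = 0.8540 × 0.5385 / 0.7839
     = 0.45987900 / 0.7839
     = 0.5867


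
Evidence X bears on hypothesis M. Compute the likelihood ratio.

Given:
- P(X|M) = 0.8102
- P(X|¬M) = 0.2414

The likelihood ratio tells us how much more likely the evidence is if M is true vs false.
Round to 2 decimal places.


Likelihood Ratio (LR) = P(X|M) / P(X|¬M)

LR = 0.8102 / 0.2414
   = 3.36

The evidence is 3.36 times more likely if M is true than if M is false.
Since LR > 1, the evidence supports M over ¬M.


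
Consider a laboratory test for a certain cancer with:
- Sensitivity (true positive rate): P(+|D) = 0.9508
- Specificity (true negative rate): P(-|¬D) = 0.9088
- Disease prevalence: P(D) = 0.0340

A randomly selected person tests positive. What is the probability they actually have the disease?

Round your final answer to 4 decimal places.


Let D = has disease, + = positive test

Given:
- P(D) = 0.0340 (prevalence)
- P(+|D) = 0.9508 (sensitivity)
- P(-|¬D) = 0.9088 (specificity)
- P(+|¬D) = 0.0912 (false positive rate = 1 - specificity)

Step 1: Find P(+)
P(+) = P(+|D)P(D) + P(+|¬D)P(¬D)
     = 0.9508 × 0.0340 + 0.0912 × 0.9660
     = 0.03232720 + 0.08809920
     = 0.12042640

Step 2: Apply Bayes' theorem for P(D|+)
P(D|+) = P(+|D)P(D) / P(+)
       = 0.03232720 / 0.12042640
       = 0.2684


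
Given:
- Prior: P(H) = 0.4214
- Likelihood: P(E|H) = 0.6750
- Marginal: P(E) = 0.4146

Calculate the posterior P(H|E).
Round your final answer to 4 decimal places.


Using Bayes' theorem:

P(H|E) = P(E|H) × P(H) / P(E)
       = 0.6750 × 0.4214 / 0.4146
       = 0.28444500 / 0.4146
       = 0.6861

The evidence strengthens our belief in H.
Prior: 0.4214 → Posterior: 0.6861


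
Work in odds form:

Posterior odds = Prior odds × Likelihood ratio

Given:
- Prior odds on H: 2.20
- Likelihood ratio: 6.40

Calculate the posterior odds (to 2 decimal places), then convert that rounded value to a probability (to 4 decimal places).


Step 1: Calculate posterior odds
Posterior odds = Prior odds × LR
               = 2.20 × 6.40
               = 14.08

Step 2: Convert to probability
P(H|E) = Posterior odds / (1 + Posterior odds)
       = 14.08 / (1 + 14.08)
       = 14.08 / 15.08
       = 0.9337

The evidence increased P(H) from 0.6875 to 0.9337.


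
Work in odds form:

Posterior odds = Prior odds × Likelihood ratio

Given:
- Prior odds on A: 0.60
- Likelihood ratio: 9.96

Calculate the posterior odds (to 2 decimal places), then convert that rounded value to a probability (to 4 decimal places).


Step 1: Calculate posterior odds
Posterior odds = Prior odds × LR
               = 0.60 × 9.96
               = 5.98

Step 2: Convert to probability
P(A|E) = Posterior odds / (1 + Posterior odds)
       = 5.98 / (1 + 5.98)
       = 5.98 / 6.98
       = 0.8567

The evidence increased P(A) from 0.3750 to 0.8567.


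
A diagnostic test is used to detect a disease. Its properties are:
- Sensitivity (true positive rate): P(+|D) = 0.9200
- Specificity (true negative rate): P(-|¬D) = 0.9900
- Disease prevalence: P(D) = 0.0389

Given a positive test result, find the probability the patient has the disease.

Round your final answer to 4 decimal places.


Let D = has disease, + = positive test

Given:
- P(D) = 0.0389 (prevalence)
- P(+|D) = 0.9200 (sensitivity)
- P(-|¬D) = 0.9900 (specificity)
- P(+|¬D) = 0.0100 (false positive rate = 1 - specificity)

Step 1: Find P(+)
P(+) = P(+|D)P(D) + P(+|¬D)P(¬D)
     = 0.9200 × 0.0389 + 0.0100 × 0.9611
     = 0.03578800 + 0.00961100
     = 0.04539900

Step 2: Apply Bayes' theorem for P(D|+)
P(D|+) = P(+|D)P(D) / P(+)
       = 0.03578800 / 0.04539900
       = 0.7883


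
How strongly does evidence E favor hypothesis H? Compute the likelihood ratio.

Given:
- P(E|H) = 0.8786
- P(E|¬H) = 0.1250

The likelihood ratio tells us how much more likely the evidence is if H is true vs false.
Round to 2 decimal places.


Likelihood Ratio (LR) = P(E|H) / P(E|¬H)

LR = 0.8786 / 0.1250
   = 7.03

The evidence is 7.03 times more likely if H is true than if H is false.
Since LR > 1, the evidence supports H over ¬H.


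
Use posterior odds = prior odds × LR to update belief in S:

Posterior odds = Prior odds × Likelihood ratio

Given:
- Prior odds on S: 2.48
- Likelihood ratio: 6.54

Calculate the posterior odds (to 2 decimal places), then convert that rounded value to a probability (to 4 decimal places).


Step 1: Calculate posterior odds
Posterior odds = Prior odds × LR
               = 2.48 × 6.54
               = 16.22

Step 2: Convert to probability
P(S|E) = Posterior odds / (1 + Posterior odds)
       = 16.22 / (1 + 16.22)
       = 16.22 / 17.22
       = 0.9419

The evidence increased P(S) from 0.7126 to 0.9419.


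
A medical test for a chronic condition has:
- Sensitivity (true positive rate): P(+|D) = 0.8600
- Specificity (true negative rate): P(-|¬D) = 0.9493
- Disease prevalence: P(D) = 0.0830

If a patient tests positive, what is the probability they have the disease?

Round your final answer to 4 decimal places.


Let D = has disease, + = positive test

Given:
- P(D) = 0.0830 (prevalence)
- P(+|D) = 0.8600 (sensitivity)
- P(-|¬D) = 0.9493 (specificity)
- P(+|¬D) = 0.0507 (false positive rate = 1 - specificity)

Step 1: Find P(+)
P(+) = P(+|D)P(D) + P(+|¬D)P(¬D)
     = 0.8600 × 0.0830 + 0.0507 × 0.9170
     = 0.07138000 + 0.04649190
     = 0.11787190

Step 2: Apply Bayes' theorem for P(D|+)
P(D|+) = P(+|D)P(D) / P(+)
       = 0.07138000 / 0.11787190
       = 0.6056


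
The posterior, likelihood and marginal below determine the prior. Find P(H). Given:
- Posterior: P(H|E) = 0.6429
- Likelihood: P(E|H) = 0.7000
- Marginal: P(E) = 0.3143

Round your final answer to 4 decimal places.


From Bayes' theorem: P(H|E) = P(E|H) × P(H) / P(E)

Rearranging for P(H):
P(H) = P(H|E) × P(E) / P(E|H)
     = 0.6429 × 0.3143 / 0.7000
     = 0.20206347 / 0.7000
     = 0.2887


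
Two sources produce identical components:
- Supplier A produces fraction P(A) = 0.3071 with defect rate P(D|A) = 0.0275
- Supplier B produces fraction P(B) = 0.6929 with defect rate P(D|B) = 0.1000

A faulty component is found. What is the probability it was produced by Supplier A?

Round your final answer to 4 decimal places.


Let A = from Supplier A, D = faulty

Given:
- P(A) = 0.3071, P(B) = 0.6929
- P(D|A) = 0.0275, P(D|B) = 0.1000

Step 1: Find P(D)
P(D) = P(D|A)P(A) + P(D|B)P(B)
     = 0.0275 × 0.3071 + 0.1000 × 0.6929
     = 0.00844525 + 0.06929000
     = 0.07773525

Step 2: Apply Bayes' theorem
P(A|D) = P(D|A)P(A) / P(D)
       = 0.00844525 / 0.07773525
       = 0.1086


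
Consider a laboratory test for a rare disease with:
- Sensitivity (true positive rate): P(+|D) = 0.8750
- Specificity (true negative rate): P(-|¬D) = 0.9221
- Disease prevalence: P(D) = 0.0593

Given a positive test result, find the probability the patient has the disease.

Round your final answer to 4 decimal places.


Let D = has disease, + = positive test

Given:
- P(D) = 0.0593 (prevalence)
- P(+|D) = 0.8750 (sensitivity)
- P(-|¬D) = 0.9221 (specificity)
- P(+|¬D) = 0.0779 (false positive rate = 1 - specificity)

Step 1: Find P(+)
P(+) = P(+|D)P(D) + P(+|¬D)P(¬D)
     = 0.8750 × 0.0593 + 0.0779 × 0.9407
     = 0.05188750 + 0.07328053
     = 0.12516803

Step 2: Apply Bayes' theorem for P(D|+)
P(D|+) = P(+|D)P(D) / P(+)
       = 0.05188750 / 0.12516803
       = 0.4145


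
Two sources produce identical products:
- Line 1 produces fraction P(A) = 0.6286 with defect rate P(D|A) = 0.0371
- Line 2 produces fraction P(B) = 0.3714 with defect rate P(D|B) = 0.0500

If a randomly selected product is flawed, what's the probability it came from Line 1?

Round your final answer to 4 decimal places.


Let A = from Line 1, D = flawed

Given:
- P(A) = 0.6286, P(B) = 0.3714
- P(D|A) = 0.0371, P(D|B) = 0.0500

Step 1: Find P(D)
P(D) = P(D|A)P(A) + P(D|B)P(B)
     = 0.0371 × 0.6286 + 0.0500 × 0.3714
     = 0.02332106 + 0.01857000
     = 0.04189106

Step 2: Apply Bayes' theorem
P(A|D) = P(D|A)P(A) / P(D)
       = 0.02332106 / 0.04189106
       = 0.5567


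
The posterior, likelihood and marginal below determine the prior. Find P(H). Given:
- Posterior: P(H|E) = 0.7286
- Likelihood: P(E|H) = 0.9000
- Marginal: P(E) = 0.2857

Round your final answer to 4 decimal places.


From Bayes' theorem: P(H|E) = P(E|H) × P(H) / P(E)

Rearranging for P(H):
P(H) = P(H|E) × P(E) / P(E|H)
     = 0.7286 × 0.2857 / 0.9000
     = 0.20816102 / 0.9000
     = 0.2313


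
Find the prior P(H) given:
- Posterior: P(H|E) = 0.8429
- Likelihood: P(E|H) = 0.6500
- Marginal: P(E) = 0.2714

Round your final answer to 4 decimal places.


From Bayes' theorem: P(H|E) = P(E|H) × P(H) / P(E)

Rearranging for P(H):
P(H) = P(H|E) × P(E) / P(E|H)
     = 0.8429 × 0.2714 / 0.6500
     = 0.22876306 / 0.6500
     = 0.3519


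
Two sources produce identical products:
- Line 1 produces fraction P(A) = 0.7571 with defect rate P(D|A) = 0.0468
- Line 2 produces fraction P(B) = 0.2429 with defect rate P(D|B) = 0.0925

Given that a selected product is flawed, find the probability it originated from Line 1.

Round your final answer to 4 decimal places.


Let A = from Line 1, D = flawed

Given:
- P(A) = 0.7571, P(B) = 0.2429
- P(D|A) = 0.0468, P(D|B) = 0.0925

Step 1: Find P(D)
P(D) = P(D|A)P(A) + P(D|B)P(B)
     = 0.0468 × 0.7571 + 0.0925 × 0.2429
     = 0.03543228 + 0.02246825
     = 0.05790053

Step 2: Apply Bayes' theorem
P(A|D) = P(D|A)P(A) / P(D)
       = 0.03543228 / 0.05790053
       = 0.6120


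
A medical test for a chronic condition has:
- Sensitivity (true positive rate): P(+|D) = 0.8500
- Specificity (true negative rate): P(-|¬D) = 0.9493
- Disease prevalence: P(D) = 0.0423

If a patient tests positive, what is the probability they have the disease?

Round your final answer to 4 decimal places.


Let D = has disease, + = positive test

Given:
- P(D) = 0.0423 (prevalence)
- P(+|D) = 0.8500 (sensitivity)
- P(-|¬D) = 0.9493 (specificity)
- P(+|¬D) = 0.0507 (false positive rate = 1 - specificity)

Step 1: Find P(+)
P(+) = P(+|D)P(D) + P(+|¬D)P(¬D)
     = 0.8500 × 0.0423 + 0.0507 × 0.9577
     = 0.03595500 + 0.04855539
     = 0.08451039

Step 2: Apply Bayes' theorem for P(D|+)
P(D|+) = P(+|D)P(D) / P(+)
       = 0.03595500 / 0.08451039
       = 0.4255


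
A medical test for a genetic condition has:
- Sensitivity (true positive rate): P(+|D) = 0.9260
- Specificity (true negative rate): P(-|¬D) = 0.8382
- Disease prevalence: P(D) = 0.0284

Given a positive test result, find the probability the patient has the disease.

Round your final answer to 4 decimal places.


Let D = has disease, + = positive test

Given:
- P(D) = 0.0284 (prevalence)
- P(+|D) = 0.9260 (sensitivity)
- P(-|¬D) = 0.8382 (specificity)
- P(+|¬D) = 0.1618 (false positive rate = 1 - specificity)

Step 1: Find P(+)
P(+) = P(+|D)P(D) + P(+|¬D)P(¬D)
     = 0.9260 × 0.0284 + 0.1618 × 0.9716
     = 0.02629840 + 0.15720488
     = 0.18350328

Step 2: Apply Bayes' theorem for P(D|+)
P(D|+) = P(+|D)P(D) / P(+)
       = 0.02629840 / 0.18350328
       = 0.1433


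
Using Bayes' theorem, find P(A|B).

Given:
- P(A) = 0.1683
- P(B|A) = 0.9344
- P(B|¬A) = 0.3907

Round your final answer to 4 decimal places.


Bayes' theorem: P(A|B) = P(B|A) × P(A) / P(B)

Step 1: Calculate P(B) using law of total probability
P(B) = P(B|A)P(A) + P(B|¬A)P(¬A)
     = 0.9344 × 0.1683 + 0.3907 × 0.8317
     = 0.15725952 + 0.32494519
     = 0.48220471

Step 2: Apply Bayes' theorem
P(A|B) = P(B|A) × P(A) / P(B)
       = 0.15725952 / 0.48220471
       = 0.3261


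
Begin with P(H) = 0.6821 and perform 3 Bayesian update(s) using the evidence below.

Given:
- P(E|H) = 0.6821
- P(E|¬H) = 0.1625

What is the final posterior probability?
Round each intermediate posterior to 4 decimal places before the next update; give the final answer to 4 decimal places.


Sequential Bayesian updating:

Initial prior: P(H) = 0.6821

Update 1:
  P(E) = 0.6821 × 0.6821 + 0.1625 × 0.3179 = 0.46526041 + 0.05165875 = 0.51691916
  P(H|E) = 0.46526041 / 0.51691916 = 0.9001

Update 2:
  P(E) = 0.6821 × 0.9001 + 0.1625 × 0.0999 = 0.61395821 + 0.01623375 = 0.63019196
  P(H|E) = 0.61395821 / 0.63019196 = 0.9742

Update 3:
  P(E) = 0.6821 × 0.9742 + 0.1625 × 0.0258 = 0.66450182 + 0.00419250 = 0.66869432
  P(H|E) = 0.66450182 / 0.66869432 = 0.9937

Final posterior: 0.9937


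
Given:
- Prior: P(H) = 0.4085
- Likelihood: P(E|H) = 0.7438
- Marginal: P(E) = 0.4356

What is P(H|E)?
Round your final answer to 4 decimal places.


Using Bayes' theorem:

P(H|E) = P(E|H) × P(H) / P(E)
       = 0.7438 × 0.4085 / 0.4356
       = 0.30384230 / 0.4356
       = 0.6975

The evidence strengthens our belief in H.
Prior: 0.4085 → Posterior: 0.6975


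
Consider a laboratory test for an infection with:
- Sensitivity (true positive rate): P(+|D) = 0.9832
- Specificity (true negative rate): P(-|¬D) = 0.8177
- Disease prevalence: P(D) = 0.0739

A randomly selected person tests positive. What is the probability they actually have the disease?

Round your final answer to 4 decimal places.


Let D = has disease, + = positive test

Given:
- P(D) = 0.0739 (prevalence)
- P(+|D) = 0.9832 (sensitivity)
- P(-|¬D) = 0.8177 (specificity)
- P(+|¬D) = 0.1823 (false positive rate = 1 - specificity)

Step 1: Find P(+)
P(+) = P(+|D)P(D) + P(+|¬D)P(¬D)
     = 0.9832 × 0.0739 + 0.1823 × 0.9261
     = 0.07265848 + 0.16882803
     = 0.24148651

Step 2: Apply Bayes' theorem for P(D|+)
P(D|+) = P(+|D)P(D) / P(+)
       = 0.07265848 / 0.24148651
       = 0.3009


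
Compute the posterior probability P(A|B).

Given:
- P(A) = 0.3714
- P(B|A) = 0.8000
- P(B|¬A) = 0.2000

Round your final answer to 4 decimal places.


Bayes' theorem: P(A|B) = P(B|A) × P(A) / P(B)

Step 1: Calculate P(B) using law of total probability
P(B) = P(B|A)P(A) + P(B|¬A)P(¬A)
     = 0.8000 × 0.3714 + 0.2000 × 0.6286
     = 0.29712000 + 0.12572000
     = 0.42284000

Step 2: Apply Bayes' theorem
P(A|B) = P(B|A) × P(A) / P(B)
       = 0.29712000 / 0.42284000
       = 0.7027


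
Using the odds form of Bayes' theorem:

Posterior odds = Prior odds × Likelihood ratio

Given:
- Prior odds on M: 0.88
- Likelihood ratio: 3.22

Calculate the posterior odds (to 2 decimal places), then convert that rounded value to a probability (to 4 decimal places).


Step 1: Calculate posterior odds
Posterior odds = Prior odds × LR
               = 0.88 × 3.22
               = 2.83

Step 2: Convert to probability
P(M|E) = Posterior odds / (1 + Posterior odds)
       = 2.83 / (1 + 2.83)
       = 2.83 / 3.83
       = 0.7389

The evidence increased P(M) from 0.4681 to 0.7389.


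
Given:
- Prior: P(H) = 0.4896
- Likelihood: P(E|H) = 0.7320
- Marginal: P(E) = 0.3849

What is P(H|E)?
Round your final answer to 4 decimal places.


Using Bayes' theorem:

P(H|E) = P(E|H) × P(H) / P(E)
       = 0.7320 × 0.4896 / 0.3849
       = 0.35838720 / 0.3849
       = 0.9311

The evidence strengthens our belief in H.
Prior: 0.4896 → Posterior: 0.9311


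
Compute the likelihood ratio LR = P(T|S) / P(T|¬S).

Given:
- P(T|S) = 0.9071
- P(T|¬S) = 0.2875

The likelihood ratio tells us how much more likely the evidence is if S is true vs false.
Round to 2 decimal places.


Likelihood Ratio (LR) = P(T|S) / P(T|¬S)

LR = 0.9071 / 0.2875
   = 3.16

The evidence is 3.16 times more likely if S is true than if S is false.
LR > 1, so observing T raises the odds in favor of S.


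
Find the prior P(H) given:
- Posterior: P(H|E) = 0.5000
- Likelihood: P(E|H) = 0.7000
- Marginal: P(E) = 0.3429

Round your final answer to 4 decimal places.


From Bayes' theorem: P(H|E) = P(E|H) × P(H) / P(E)

Rearranging for P(H):
P(H) = P(H|E) × P(E) / P(E|H)
     = 0.5000 × 0.3429 / 0.7000
     = 0.17145000 / 0.7000
     = 0.2449


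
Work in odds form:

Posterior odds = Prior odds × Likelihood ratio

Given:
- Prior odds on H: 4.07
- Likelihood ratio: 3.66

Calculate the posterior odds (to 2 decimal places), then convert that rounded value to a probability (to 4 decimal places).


Step 1: Calculate posterior odds
Posterior odds = Prior odds × LR
               = 4.07 × 3.66
               = 14.90

Step 2: Convert to probability
P(H|E) = Posterior odds / (1 + Posterior odds)
       = 14.90 / (1 + 14.90)
       = 14.90 / 15.90
       = 0.9371

The evidence increased P(H) from 0.8028 to 0.9371.


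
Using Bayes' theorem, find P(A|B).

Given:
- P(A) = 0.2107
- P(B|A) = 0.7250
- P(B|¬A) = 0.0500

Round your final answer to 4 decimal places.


Bayes' theorem: P(A|B) = P(B|A) × P(A) / P(B)

Step 1: Calculate P(B) using law of total probability
P(B) = P(B|A)P(A) + P(B|¬A)P(¬A)
     = 0.7250 × 0.2107 + 0.0500 × 0.7893
     = 0.15275750 + 0.03946500
     = 0.19222250

Step 2: Apply Bayes' theorem
P(A|B) = P(B|A) × P(A) / P(B)
       = 0.15275750 / 0.19222250
       = 0.7947


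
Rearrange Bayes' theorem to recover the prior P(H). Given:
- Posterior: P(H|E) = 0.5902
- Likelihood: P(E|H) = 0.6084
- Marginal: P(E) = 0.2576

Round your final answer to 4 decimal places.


From Bayes' theorem: P(H|E) = P(E|H) × P(H) / P(E)

Rearranging for P(H):
P(H) = P(H|E) × P(E) / P(E|H)
     = 0.5902 × 0.2576 / 0.6084
     = 0.15203552 / 0.6084
     = 0.2499


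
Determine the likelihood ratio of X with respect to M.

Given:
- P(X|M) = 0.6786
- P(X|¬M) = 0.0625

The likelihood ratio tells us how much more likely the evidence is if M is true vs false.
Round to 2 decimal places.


Likelihood Ratio (LR) = P(X|M) / P(X|¬M)

LR = 0.6786 / 0.0625
   = 10.86

The evidence is 10.86 times more likely if M is true than if M is false.
Because LR exceeds 1, X is evidence for M.


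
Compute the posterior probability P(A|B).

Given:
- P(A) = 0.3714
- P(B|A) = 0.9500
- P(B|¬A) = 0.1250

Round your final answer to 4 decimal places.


Bayes' theorem: P(A|B) = P(B|A) × P(A) / P(B)

Step 1: Calculate P(B) using law of total probability
P(B) = P(B|A)P(A) + P(B|¬A)P(¬A)
     = 0.9500 × 0.3714 + 0.1250 × 0.6286
     = 0.35283000 + 0.07857500
     = 0.43140500

Step 2: Apply Bayes' theorem
P(A|B) = P(B|A) × P(A) / P(B)
       = 0.35283000 / 0.43140500
       = 0.8179


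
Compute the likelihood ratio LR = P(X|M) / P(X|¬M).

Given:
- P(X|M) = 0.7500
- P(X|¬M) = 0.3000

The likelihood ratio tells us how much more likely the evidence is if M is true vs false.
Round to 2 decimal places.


Likelihood Ratio (LR) = P(X|M) / P(X|¬M)

LR = 0.7500 / 0.3000
   = 2.50

The evidence is 2.50 times more likely if M is true than if M is false.
Since LR > 1, the evidence supports M over ¬M.


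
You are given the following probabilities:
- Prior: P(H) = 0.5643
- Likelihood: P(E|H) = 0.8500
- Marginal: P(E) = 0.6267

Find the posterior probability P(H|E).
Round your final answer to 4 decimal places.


Using Bayes' theorem:

P(H|E) = P(E|H) × P(H) / P(E)
       = 0.8500 × 0.5643 / 0.6267
       = 0.47965500 / 0.6267
       = 0.7654

The evidence strengthens our belief in H.
Prior: 0.5643 → Posterior: 0.7654


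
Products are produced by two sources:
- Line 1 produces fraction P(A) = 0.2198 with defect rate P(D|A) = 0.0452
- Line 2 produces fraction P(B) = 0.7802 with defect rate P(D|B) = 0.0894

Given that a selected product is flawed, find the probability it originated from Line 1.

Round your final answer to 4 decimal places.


Let A = from Line 1, D = flawed

Given:
- P(A) = 0.2198, P(B) = 0.7802
- P(D|A) = 0.0452, P(D|B) = 0.0894

Step 1: Find P(D)
P(D) = P(D|A)P(A) + P(D|B)P(B)
     = 0.0452 × 0.2198 + 0.0894 × 0.7802
     = 0.00993496 + 0.06974988
     = 0.07968484

Step 2: Apply Bayes' theorem
P(A|D) = P(D|A)P(A) / P(D)
       = 0.00993496 / 0.07968484
       = 0.1247


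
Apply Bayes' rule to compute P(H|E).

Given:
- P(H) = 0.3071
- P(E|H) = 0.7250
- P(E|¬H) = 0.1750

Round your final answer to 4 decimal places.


Bayes' theorem: P(H|E) = P(E|H) × P(H) / P(E)

Step 1: Calculate P(E) using law of total probability
P(E) = P(E|H)P(H) + P(E|¬H)P(¬H)
     = 0.7250 × 0.3071 + 0.1750 × 0.6929
     = 0.22264750 + 0.12125750
     = 0.34390500

Step 2: Apply Bayes' theorem
P(H|E) = P(E|H) × P(H) / P(E)
       = 0.22264750 / 0.34390500
       = 0.6474


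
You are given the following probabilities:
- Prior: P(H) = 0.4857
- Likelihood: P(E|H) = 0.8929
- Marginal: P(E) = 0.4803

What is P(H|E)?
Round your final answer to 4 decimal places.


Using Bayes' theorem:

P(H|E) = P(E|H) × P(H) / P(E)
       = 0.8929 × 0.4857 / 0.4803
       = 0.43368153 / 0.4803
       = 0.9029

The evidence strengthens our belief in H.
Prior: 0.4857 → Posterior: 0.9029


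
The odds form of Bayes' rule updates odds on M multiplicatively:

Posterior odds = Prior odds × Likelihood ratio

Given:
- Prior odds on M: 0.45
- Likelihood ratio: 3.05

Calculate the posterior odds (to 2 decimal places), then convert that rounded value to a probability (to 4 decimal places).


Step 1: Calculate posterior odds
Posterior odds = Prior odds × LR
               = 0.45 × 3.05
               = 1.37

Step 2: Convert to probability
P(M|E) = Posterior odds / (1 + Posterior odds)
       = 1.37 / (1 + 1.37)
       = 1.37 / 2.37
       = 0.5781

The evidence increased P(M) from 0.3103 to 0.5781.


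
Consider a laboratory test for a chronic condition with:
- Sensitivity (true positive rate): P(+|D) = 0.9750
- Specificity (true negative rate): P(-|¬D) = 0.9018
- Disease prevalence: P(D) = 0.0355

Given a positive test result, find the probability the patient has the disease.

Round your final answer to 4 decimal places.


Let D = has disease, + = positive test

Given:
- P(D) = 0.0355 (prevalence)
- P(+|D) = 0.9750 (sensitivity)
- P(-|¬D) = 0.9018 (specificity)
- P(+|¬D) = 0.0982 (false positive rate = 1 - specificity)

Step 1: Find P(+)
P(+) = P(+|D)P(D) + P(+|¬D)P(¬D)
     = 0.9750 × 0.0355 + 0.0982 × 0.9645
     = 0.03461250 + 0.09471390
     = 0.12932640

Step 2: Apply Bayes' theorem for P(D|+)
P(D|+) = P(+|D)P(D) / P(+)
       = 0.03461250 / 0.12932640
       = 0.2676


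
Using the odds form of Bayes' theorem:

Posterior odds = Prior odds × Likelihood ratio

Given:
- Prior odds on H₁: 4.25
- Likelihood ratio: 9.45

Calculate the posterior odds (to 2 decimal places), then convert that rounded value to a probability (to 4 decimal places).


Step 1: Calculate posterior odds
Posterior odds = Prior odds × LR
               = 4.25 × 9.45
               = 40.16

Step 2: Convert to probability
P(H₁|E) = Posterior odds / (1 + Posterior odds)
       = 40.16 / (1 + 40.16)
       = 40.16 / 41.16
       = 0.9757

The evidence increased P(H₁) from 0.8095 to 0.9757.


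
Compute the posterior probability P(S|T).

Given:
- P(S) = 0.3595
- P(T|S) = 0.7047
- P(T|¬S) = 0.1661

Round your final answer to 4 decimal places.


Bayes' theorem: P(S|T) = P(T|S) × P(S) / P(T)

Step 1: Calculate P(T) using law of total probability
P(T) = P(T|S)P(S) + P(T|¬S)P(¬S)
     = 0.7047 × 0.3595 + 0.1661 × 0.6405
     = 0.25333965 + 0.10638705
     = 0.35972670

Step 2: Apply Bayes' theorem
P(S|T) = P(T|S) × P(S) / P(T)
       = 0.25333965 / 0.35972670
       = 0.7043


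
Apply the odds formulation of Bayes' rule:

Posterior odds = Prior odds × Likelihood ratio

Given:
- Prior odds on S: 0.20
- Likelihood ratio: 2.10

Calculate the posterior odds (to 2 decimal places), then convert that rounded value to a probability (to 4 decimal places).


Step 1: Calculate posterior odds
Posterior odds = Prior odds × LR
               = 0.20 × 2.10
               = 0.42

Step 2: Convert to probability
P(S|E) = Posterior odds / (1 + Posterior odds)
       = 0.42 / (1 + 0.42)
       = 0.42 / 1.42
       = 0.2958

The evidence increased P(S) from 0.1667 to 0.2958.


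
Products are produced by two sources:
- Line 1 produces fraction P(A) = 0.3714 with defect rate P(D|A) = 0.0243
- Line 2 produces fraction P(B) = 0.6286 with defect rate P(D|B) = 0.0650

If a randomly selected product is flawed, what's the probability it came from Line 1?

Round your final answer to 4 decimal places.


Let A = from Line 1, D = flawed

Given:
- P(A) = 0.3714, P(B) = 0.6286
- P(D|A) = 0.0243, P(D|B) = 0.0650

Step 1: Find P(D)
P(D) = P(D|A)P(A) + P(D|B)P(B)
     = 0.0243 × 0.3714 + 0.0650 × 0.6286
     = 0.00902502 + 0.04085900
     = 0.04988402

Step 2: Apply Bayes' theorem
P(A|D) = P(D|A)P(A) / P(D)
       = 0.00902502 / 0.04988402
       = 0.1809


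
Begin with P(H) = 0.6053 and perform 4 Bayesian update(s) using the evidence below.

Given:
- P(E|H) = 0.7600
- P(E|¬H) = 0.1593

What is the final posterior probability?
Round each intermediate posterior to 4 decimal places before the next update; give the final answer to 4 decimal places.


Sequential Bayesian updating:

Initial prior: P(H) = 0.6053

Update 1:
  P(E) = 0.7600 × 0.6053 + 0.1593 × 0.3947 = 0.46002800 + 0.06287571 = 0.52290371
  P(H|E) = 0.46002800 / 0.52290371 = 0.8798

Update 2:
  P(E) = 0.7600 × 0.8798 + 0.1593 × 0.1202 = 0.66864800 + 0.01914786 = 0.68779586
  P(H|E) = 0.66864800 / 0.68779586 = 0.9722

Update 3:
  P(E) = 0.7600 × 0.9722 + 0.1593 × 0.0278 = 0.73887200 + 0.00442854 = 0.74330054
  P(H|E) = 0.73887200 / 0.74330054 = 0.9940

Update 4:
  P(E) = 0.7600 × 0.9940 + 0.1593 × 0.0060 = 0.75544000 + 0.00095580 = 0.75639580
  P(H|E) = 0.75544000 / 0.75639580 = 0.9987

Final posterior: 0.9987


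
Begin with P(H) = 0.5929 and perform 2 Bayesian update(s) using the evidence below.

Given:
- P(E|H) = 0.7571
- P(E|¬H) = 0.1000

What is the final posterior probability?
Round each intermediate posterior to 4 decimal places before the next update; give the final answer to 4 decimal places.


Sequential Bayesian updating:

Initial prior: P(H) = 0.5929

Update 1:
  P(E) = 0.7571 × 0.5929 + 0.1000 × 0.4071 = 0.44888459 + 0.04071000 = 0.48959459
  P(H|E) = 0.44888459 / 0.48959459 = 0.9168

Update 2:
  P(E) = 0.7571 × 0.9168 + 0.1000 × 0.0832 = 0.69410928 + 0.00832000 = 0.70242928
  P(H|E) = 0.69410928 / 0.70242928 = 0.9882

Final posterior: 0.9882


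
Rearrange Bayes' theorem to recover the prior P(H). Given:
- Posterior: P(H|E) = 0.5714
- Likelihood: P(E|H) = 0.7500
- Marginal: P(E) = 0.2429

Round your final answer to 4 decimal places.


From Bayes' theorem: P(H|E) = P(E|H) × P(H) / P(E)

Rearranging for P(H):
P(H) = P(H|E) × P(E) / P(E|H)
     = 0.5714 × 0.2429 / 0.7500
     = 0.13879306 / 0.7500
     = 0.1851


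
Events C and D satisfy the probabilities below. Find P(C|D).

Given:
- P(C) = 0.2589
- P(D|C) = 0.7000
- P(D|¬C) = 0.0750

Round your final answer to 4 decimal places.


Bayes' theorem: P(C|D) = P(D|C) × P(C) / P(D)

Step 1: Calculate P(D) using law of total probability
P(D) = P(D|C)P(C) + P(D|¬C)P(¬C)
     = 0.7000 × 0.2589 + 0.0750 × 0.7411
     = 0.18123000 + 0.05558250
     = 0.23681250

Step 2: Apply Bayes' theorem
P(C|D) = P(D|C) × P(C) / P(D)
       = 0.18123000 / 0.23681250
       = 0.7653


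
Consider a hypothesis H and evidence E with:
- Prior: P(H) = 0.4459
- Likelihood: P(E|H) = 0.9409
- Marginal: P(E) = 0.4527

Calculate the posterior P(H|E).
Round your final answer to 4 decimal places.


Using Bayes' theorem:

P(H|E) = P(E|H) × P(H) / P(E)
       = 0.9409 × 0.4459 / 0.4527
       = 0.41954731 / 0.4527
       = 0.9268

The evidence strengthens our belief in H.
Prior: 0.4459 → Posterior: 0.9268


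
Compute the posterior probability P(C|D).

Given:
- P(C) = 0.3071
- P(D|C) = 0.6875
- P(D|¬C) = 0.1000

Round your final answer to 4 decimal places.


Bayes' theorem: P(C|D) = P(D|C) × P(C) / P(D)

Step 1: Calculate P(D) using law of total probability
P(D) = P(D|C)P(C) + P(D|¬C)P(¬C)
     = 0.6875 × 0.3071 + 0.1000 × 0.6929
     = 0.21113125 + 0.06929000
     = 0.28042125

Step 2: Apply Bayes' theorem
P(C|D) = P(D|C) × P(C) / P(D)
       = 0.21113125 / 0.28042125
       = 0.7529


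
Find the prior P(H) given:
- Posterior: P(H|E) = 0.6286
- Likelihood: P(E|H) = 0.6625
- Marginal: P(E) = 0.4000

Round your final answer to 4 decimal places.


From Bayes' theorem: P(H|E) = P(E|H) × P(H) / P(E)

Rearranging for P(H):
P(H) = P(H|E) × P(E) / P(E|H)
     = 0.6286 × 0.4000 / 0.6625
     = 0.25144000 / 0.6625
     = 0.3795


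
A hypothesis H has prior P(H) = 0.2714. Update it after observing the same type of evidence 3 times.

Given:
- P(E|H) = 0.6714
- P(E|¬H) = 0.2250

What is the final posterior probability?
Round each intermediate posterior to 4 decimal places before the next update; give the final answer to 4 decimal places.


Sequential Bayesian updating:

Initial prior: P(H) = 0.2714

Update 1:
  P(E) = 0.6714 × 0.2714 + 0.2250 × 0.7286 = 0.18221796 + 0.16393500 = 0.34615296
  P(H|E) = 0.18221796 / 0.34615296 = 0.5264

Update 2:
  P(E) = 0.6714 × 0.5264 + 0.2250 × 0.4736 = 0.35342496 + 0.10656000 = 0.45998496
  P(H|E) = 0.35342496 / 0.45998496 = 0.7683

Update 3:
  P(E) = 0.6714 × 0.7683 + 0.2250 × 0.2317 = 0.51583662 + 0.05213250 = 0.56796912
  P(H|E) = 0.51583662 / 0.56796912 = 0.9082

Final posterior: 0.9082
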